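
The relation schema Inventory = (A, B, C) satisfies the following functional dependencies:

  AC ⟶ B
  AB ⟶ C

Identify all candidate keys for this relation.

AB; AC

Attribute A never appears on the right-hand side of any dependency, so A must belong to every candidate key.
{A}⁺ = {A}, which is not all of the schema, so we must add further attributes.
{A, B}⁺: AB→C adds C → {A, B, C}. Minimal: {B}⁺ = {B}; {A}⁺ = {A} — none reach the full schema.
{A, C}⁺: AC→B adds B → {A, B, C}. Minimal: {C}⁺ = {C}; {A}⁺ = {A} — none reach the full schema.
Any other superkey contains one of these as a subset, so there are no further candidate keys.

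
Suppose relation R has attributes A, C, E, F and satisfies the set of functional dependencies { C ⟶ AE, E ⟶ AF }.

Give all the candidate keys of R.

Attribute C never appears on the right-hand side of any dependency, so C must belong to every candidate key.
{C}⁺ = {A, C, E, F}, which is all of the schema, so {C} is the only candidate key.

C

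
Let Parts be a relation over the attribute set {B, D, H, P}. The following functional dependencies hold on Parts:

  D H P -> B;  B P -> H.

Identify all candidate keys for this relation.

Attributes D, P never appear on any right-hand side, so every candidate key must contain {D, P}.
{D, P}⁺ = {D, P}, which is not all of the schema, so we must add further attributes.
{B, D, P}⁺: BP→H adds H → {B, D, H, P}.
{D, H, P}⁺: DHP→B adds B → {B, D, H, P}.

{B, D, P}, {D, H, P}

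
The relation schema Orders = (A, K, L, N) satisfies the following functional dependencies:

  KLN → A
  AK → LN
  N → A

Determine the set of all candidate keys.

Attribute K never appears on the right-hand side of any dependency, so K must belong to every candidate key.
{K}⁺ = {K}, which is not all of the schema, so we must add further attributes.
{A, K}⁺: AK→LN adds L, N → {A, K, L, N}. Minimal: {K}⁺ = {K}; {A}⁺ = {A} — none reach the full schema.
{K, N}⁺: N→A adds A; AK→LN adds L → {A, K, L, N}. Minimal: {N}⁺ = {A, N}; {K}⁺ = {K} — none reach the full schema.
Any other superkey contains one of these as a subset, so there are no further candidate keys.

{A, K}, {K, N}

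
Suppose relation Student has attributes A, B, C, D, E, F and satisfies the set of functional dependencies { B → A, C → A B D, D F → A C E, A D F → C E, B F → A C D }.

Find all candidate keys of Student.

{B, F}, {C, F}, {D, F}

Attribute F never appears on the right-hand side of any dependency, so F must belong to every candidate key.
{F}⁺ = {F}, which is not all of the schema, so we must add further attributes.
{B, F}⁺: B→A adds A; BF→ACD adds C, D; DF→ACE adds E → {A, B, C, D, E, F}. Minimal: {F}⁺ = {F}; {B}⁺ = {A, B} — none reach the full schema.
{C, F}⁺: C→ABD adds A, B, D; DF→ACE adds E → {A, B, C, D, E, F}. Minimal: {F}⁺ = {F}; {C}⁺ = {A, B, C, D} — none reach the full schema.
{D, F}⁺: DF→ACE adds A, C, E; C→ABD adds B → {A, B, C, D, E, F}. Minimal: {F}⁺ = {F}; {D}⁺ = {D} — none reach the full schema.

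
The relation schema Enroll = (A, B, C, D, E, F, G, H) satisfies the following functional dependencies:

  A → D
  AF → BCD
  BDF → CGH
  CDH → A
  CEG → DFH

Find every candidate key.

{A, E, F}, {C, E, G}, {B, D, E, F}, {C, D, E, F, H}

Attribute E never appears on the right-hand side of any dependency, so E must belong to every candidate key.
{E}⁺ = {E}, which is not all of the schema, so we must add further attributes.
{A, E, F}⁺: A→D adds D; AF→BCD adds B, C; BDF→CGH adds G, H → {A, B, C, D, E, F, G, H}. Minimal: {E, F}⁺ = {E, F}; {A, F}⁺ = {A, B, C, D, F, G, H}; {A, E}⁺ = {A, D, E} — none reach the full schema.
{C, E, G}⁺: CEG→DFH adds D, F, H; CDH→A adds A; AF→BCD adds B → {A, B, C, D, E, F, G, H}. Minimal: {E, G}⁺ = {E, G}; {C, G}⁺ = {C, G}; {C, E}⁺ = {C, E} — none reach the full schema.
{B, D, E, F}⁺: BDF→CGH adds C, G, H; CDH→A adds A → {A, B, C, D, E, F, G, H}. Minimal: {D, E, F}⁺ = {D, E, F}; {B, E, F}⁺ = {B, E, F}; {B, D, F}⁺ = {A, B, C, D, F, G, H}; … — none reach the full schema.
{C, D, E, F, H}⁺: CDH→A adds A; AF→BCD adds B; BDF→CGH adds G → {A, B, C, D, E, F, G, H}. Minimal: {D, E, F, H}⁺ = {D, E, F, H}; {C, E, F, H}⁺ = {C, E, F, H}; {C, D, F, H}⁺ = {A, B, C, D, F, G, H}; … — none reach the full schema.
Any other superkey contains one of these as a subset, so there are no further candidate keys.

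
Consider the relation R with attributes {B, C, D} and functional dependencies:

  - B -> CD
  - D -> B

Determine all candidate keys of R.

{B}, {D}

{B}⁺: B→CD adds C, D → {B, C, D}.
{D}⁺: D→B adds B; B→CD adds C → {B, C, D}.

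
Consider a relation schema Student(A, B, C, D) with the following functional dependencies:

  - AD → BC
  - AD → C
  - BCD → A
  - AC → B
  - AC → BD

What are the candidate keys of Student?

{A, C}, {A, D}, {B, C, D}

{A, C}⁺: AC→B adds B; AC→BD adds D → {A, B, C, D}. Minimal: {C}⁺ = {C}; {A}⁺ = {A} — none reach the full schema.
{A, D}⁺: AD→BC adds B, C → {A, B, C, D}. Minimal: {D}⁺ = {D}; {A}⁺ = {A} — none reach the full schema.
{B, C, D}⁺: BCD→A adds A → {A, B, C, D}. Minimal: {C, D}⁺ = {C, D}; {B, D}⁺ = {B, D}; {B, C}⁺ = {B, C} — none reach the full schema.
Any other superkey contains one of these as a subset, so there are no further candidate keys.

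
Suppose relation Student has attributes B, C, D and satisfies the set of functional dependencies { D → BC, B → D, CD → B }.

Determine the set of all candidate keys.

{B}⁺: B→D adds D; D→BC adds C → {B, C, D}.
{D}⁺: D→BC adds B, C → {B, C, D}.

B, D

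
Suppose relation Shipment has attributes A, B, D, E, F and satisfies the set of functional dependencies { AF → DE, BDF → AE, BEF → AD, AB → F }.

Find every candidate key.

{A, B}⁺: AB→F adds F; AF→DE adds D, E → {A, B, D, E, F}. Minimal: {B}⁺ = {B}; {A}⁺ = {A} — none reach the full schema.
{B, D, F}⁺: BDF→AE adds A, E → {A, B, D, E, F}. Minimal: {D, F}⁺ = {D, F}; {B, F}⁺ = {B, F}; {B, D}⁺ = {B, D} — none reach the full schema.
{B, E, F}⁺: BEF→AD adds A, D → {A, B, D, E, F}. Minimal: {E, F}⁺ = {E, F}; {B, F}⁺ = {B, F}; {B, E}⁺ = {B, E} — none reach the full schema.
Any other superkey contains one of these as a subset, so there are no further candidate keys.

AB, BDF, BEF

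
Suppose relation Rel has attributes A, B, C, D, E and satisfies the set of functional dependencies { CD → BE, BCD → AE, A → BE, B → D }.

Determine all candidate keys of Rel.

(A, C), (B, C), (C, D)

{A, C}⁺: A→BE adds B, E; B→D adds D → {A, B, C, D, E}. Minimal: {C}⁺ = {C}; {A}⁺ = {A, B, D, E} — none reach the full schema.
{B, C}⁺: B→D adds D; CD→BE adds E; BCD→AE adds A → {A, B, C, D, E}. Minimal: {C}⁺ = {C}; {B}⁺ = {B, D} — none reach the full schema.
{C, D}⁺: CD→BE adds B, E; BCD→AE adds A → {A, B, C, D, E}. Minimal: {D}⁺ = {D}; {C}⁺ = {C} — none reach the full schema.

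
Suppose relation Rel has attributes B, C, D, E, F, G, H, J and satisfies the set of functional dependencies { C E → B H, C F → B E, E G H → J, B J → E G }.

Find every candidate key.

(C, D, F, G); (C, D, F, J)

Attributes C, D, F never appear on any right-hand side, so every candidate key must contain {C, D, F}.
{C, D, F}⁺ = {B, C, D, E, F, H}, which is not all of the schema, so we must add further attributes.
{C, D, F, G}⁺: CF→BE adds B, E; CE→BH adds H; EGH→J adds J → {B, C, D, E, F, G, H, J}.
{C, D, F, J}⁺: CF→BE adds B, E; BJ→EG adds G; CE→BH adds H → {B, C, D, E, F, G, H, J}.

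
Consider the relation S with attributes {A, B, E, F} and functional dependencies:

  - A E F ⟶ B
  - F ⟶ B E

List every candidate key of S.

Attributes A, F never appear on any right-hand side, so every candidate key must contain {A, F}.
{A, F}⁺ = {A, B, E, F}, which is all of the schema, so {A, F} is the only candidate key.

{A, F}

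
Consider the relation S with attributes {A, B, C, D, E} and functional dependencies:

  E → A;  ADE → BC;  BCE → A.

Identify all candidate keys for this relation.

Attributes D, E never appear on any right-hand side, so every candidate key must contain {D, E}.
{D, E}⁺ = {A, B, C, D, E}, which is all of the schema, so {D, E} is the only candidate key.

(D, E)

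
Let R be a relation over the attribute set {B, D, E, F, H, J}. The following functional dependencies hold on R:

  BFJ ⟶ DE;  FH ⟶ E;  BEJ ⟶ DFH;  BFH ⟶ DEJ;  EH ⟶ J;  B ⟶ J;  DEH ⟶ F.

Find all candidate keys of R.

{B, E}; {B, F}

Attribute B never appears on the right-hand side of any dependency, so B must belong to every candidate key.
{B}⁺ = {B, J}, which is not all of the schema, so we must add further attributes.
{B, E}⁺: B→J adds J; BEJ→DFH adds D, F, H → {B, D, E, F, H, J}. Minimal: {E}⁺ = {E}; {B}⁺ = {B, J} — none reach the full schema.
{B, F}⁺: B→J adds J; BFJ→DE adds D, E; BEJ→DFH adds H → {B, D, E, F, H, J}. Minimal: {F}⁺ = {F}; {B}⁺ = {B, J} — none reach the full schema.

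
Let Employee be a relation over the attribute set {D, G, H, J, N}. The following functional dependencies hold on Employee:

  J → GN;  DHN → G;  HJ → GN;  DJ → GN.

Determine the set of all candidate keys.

Attributes D, H, J never appear on any right-hand side, so every candidate key must contain {D, H, J}.
{D, H, J}⁺ = {D, G, H, J, N}, which is all of the schema, so {D, H, J} is the only candidate key.

{D, H, J}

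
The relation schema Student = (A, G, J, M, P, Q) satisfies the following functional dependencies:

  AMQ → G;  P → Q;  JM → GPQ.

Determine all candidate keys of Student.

AJM

Attributes A, J, M never appear on any right-hand side, so every candidate key must contain {A, J, M}.
{A, J, M}⁺ = {A, G, J, M, P, Q}, which is all of the schema, so {A, J, M} is the only candidate key.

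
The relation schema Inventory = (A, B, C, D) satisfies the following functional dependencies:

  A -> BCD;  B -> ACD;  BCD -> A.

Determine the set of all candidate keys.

A, B

{A}⁺: A→BCD adds B, C, D → {A, B, C, D}.
{B}⁺: B→ACD adds A, C, D → {A, B, C, D}.
Any other superkey contains one of these as a subset, so there are no further candidate keys.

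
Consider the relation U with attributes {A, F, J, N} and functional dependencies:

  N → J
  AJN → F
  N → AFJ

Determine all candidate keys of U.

Attribute N never appears on the right-hand side of any dependency, so N must belong to every candidate key.
{N}⁺ = {A, F, J, N}, which is all of the schema, so {N} is the only candidate key.

N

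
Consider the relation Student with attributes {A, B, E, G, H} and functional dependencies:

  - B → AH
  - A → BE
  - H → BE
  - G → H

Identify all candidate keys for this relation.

Attribute G never appears on the right-hand side of any dependency, so G must belong to every candidate key.
{G}⁺ = {A, B, E, G, H}, which is all of the schema, so {G} is the only candidate key.

{G}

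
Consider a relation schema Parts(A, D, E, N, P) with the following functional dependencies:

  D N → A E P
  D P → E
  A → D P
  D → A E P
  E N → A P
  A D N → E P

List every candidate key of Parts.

{A, N}⁺: A→DP adds D, P; D→AEP adds E → {A, D, E, N, P}. Minimal: {N}⁺ = {N}; {A}⁺ = {A, D, E, P} — none reach the full schema.
{D, N}⁺: DN→AEP adds A, E, P → {A, D, E, N, P}. Minimal: {N}⁺ = {N}; {D}⁺ = {A, D, E, P} — none reach the full schema.
{E, N}⁺: EN→AP adds A, P; A→DP adds D → {A, D, E, N, P}. Minimal: {N}⁺ = {N}; {E}⁺ = {E} — none reach the full schema.

{A, N}, {D, N}, {E, N}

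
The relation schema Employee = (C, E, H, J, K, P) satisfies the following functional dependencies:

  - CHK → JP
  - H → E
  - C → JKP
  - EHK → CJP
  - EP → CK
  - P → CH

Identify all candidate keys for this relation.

{C}, {P}, {H, K}

{C}⁺: C→JKP adds J, K, P; P→CH adds H; H→E adds E → {C, E, H, J, K, P}.
{P}⁺: P→CH adds C, H; H→E adds E; C→JKP adds J, K → {C, E, H, J, K, P}.
{H, K}⁺: H→E adds E; EHK→CJP adds C, J, P → {C, E, H, J, K, P}.
Any other superkey contains one of these as a subset, so there are no further candidate keys.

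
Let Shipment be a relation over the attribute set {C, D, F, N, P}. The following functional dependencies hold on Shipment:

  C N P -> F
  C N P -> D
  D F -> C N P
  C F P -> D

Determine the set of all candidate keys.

DF, CFP, CNP

{D, F}⁺: DF→CNP adds C, N, P → {C, D, F, N, P}. Minimal: {F}⁺ = {F}; {D}⁺ = {D} — none reach the full schema.
{C, F, P}⁺: CFP→D adds D; DF→CNP adds N → {C, D, F, N, P}. Minimal: {F, P}⁺ = {F, P}; {C, P}⁺ = {C, P}; {C, F}⁺ = {C, F} — none reach the full schema.
{C, N, P}⁺: CNP→F adds F; CNP→D adds D → {C, D, F, N, P}. Minimal: {N, P}⁺ = {N, P}; {C, P}⁺ = {C, P}; {C, N}⁺ = {C, N} — none reach the full schema.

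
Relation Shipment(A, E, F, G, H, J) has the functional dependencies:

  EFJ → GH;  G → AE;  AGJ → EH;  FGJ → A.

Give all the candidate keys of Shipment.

Attributes F, J never appear on any right-hand side, so every candidate key must contain {F, J}.
{F, J}⁺ = {F, J}, which is not all of the schema, so we must add further attributes.
{E, F, J}⁺: EFJ→GH adds G, H; G→AE adds A → {A, E, F, G, H, J}.
{F, G, J}⁺: G→AE adds A, E; AGJ→EH adds H → {A, E, F, G, H, J}.

{E, F, J}; {F, G, J}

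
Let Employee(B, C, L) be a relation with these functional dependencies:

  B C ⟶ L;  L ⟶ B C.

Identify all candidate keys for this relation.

{L}⁺: L→BC adds B, C → {B, C, L}.
{B, C}⁺: BC→L adds L → {B, C, L}. Minimal: {C}⁺ = {C}; {B}⁺ = {B} — none reach the full schema.
Any other superkey contains one of these as a subset, so there are no further candidate keys.

L; BC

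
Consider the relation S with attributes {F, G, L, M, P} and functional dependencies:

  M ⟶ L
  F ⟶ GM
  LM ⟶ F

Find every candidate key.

{F, P}, {M, P}

Attribute P never appears on the right-hand side of any dependency, so P must belong to every candidate key.
{P}⁺ = {P}, which is not all of the schema, so we must add further attributes.
{F, P}⁺: F→GM adds G, M; M→L adds L → {F, G, L, M, P}. Minimal: {P}⁺ = {P}; {F}⁺ = {F, G, L, M} — none reach the full schema.
{M, P}⁺: M→L adds L; LM→F adds F; F→GM adds G → {F, G, L, M, P}. Minimal: {P}⁺ = {P}; {M}⁺ = {F, G, L, M} — none reach the full schema.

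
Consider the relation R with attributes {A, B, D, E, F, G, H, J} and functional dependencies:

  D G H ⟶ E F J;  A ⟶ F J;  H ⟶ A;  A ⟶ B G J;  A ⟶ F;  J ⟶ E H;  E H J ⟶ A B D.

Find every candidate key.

{A}⁺: A→FJ adds F, J; A→BGJ adds B, G; J→EH adds E, H; EHJ→ABD adds D → {A, B, D, E, F, G, H, J}.
{H}⁺: H→A adds A; A→BGJ adds B, G, J; A→F adds F; J→EH adds E; EHJ→ABD adds D → {A, B, D, E, F, G, H, J}.
{J}⁺: J→EH adds E, H; EHJ→ABD adds A, B, D; A→FJ adds F; A→BGJ adds G → {A, B, D, E, F, G, H, J}.

A, H, J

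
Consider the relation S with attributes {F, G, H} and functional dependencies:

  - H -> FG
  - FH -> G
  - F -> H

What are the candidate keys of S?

F, H

{F}⁺: F→H adds H; H→FG adds G → {F, G, H}.
{H}⁺: H→FG adds F, G → {F, G, H}.
Any other superkey contains one of these as a subset, so there are no further candidate keys.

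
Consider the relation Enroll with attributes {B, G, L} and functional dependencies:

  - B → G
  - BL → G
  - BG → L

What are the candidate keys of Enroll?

{B}⁺: B→G adds G; BG→L adds L → {B, G, L}.

{B}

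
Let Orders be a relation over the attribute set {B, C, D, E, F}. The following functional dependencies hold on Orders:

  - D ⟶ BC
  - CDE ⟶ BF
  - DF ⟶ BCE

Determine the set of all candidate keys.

Attribute D never appears on the right-hand side of any dependency, so D must belong to every candidate key.
{D}⁺ = {B, C, D}, which is not all of the schema, so we must add further attributes.
{D, E}⁺: D→BC adds B, C; CDE→BF adds F → {B, C, D, E, F}. Minimal: {E}⁺ = {E}; {D}⁺ = {B, C, D} — none reach the full schema.
{D, F}⁺: D→BC adds B, C; DF→BCE adds E → {B, C, D, E, F}. Minimal: {F}⁺ = {F}; {D}⁺ = {B, C, D} — none reach the full schema.
Any other superkey contains one of these as a subset, so there are no further candidate keys.

{D, E}, {D, F}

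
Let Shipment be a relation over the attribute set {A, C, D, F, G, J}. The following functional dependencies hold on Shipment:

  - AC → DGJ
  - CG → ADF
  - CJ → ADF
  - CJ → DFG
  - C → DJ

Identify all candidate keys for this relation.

C

Attribute C never appears on the right-hand side of any dependency, so C must belong to every candidate key.
{C}⁺ = {A, C, D, F, G, J}, which is all of the schema, so {C} is the only candidate key.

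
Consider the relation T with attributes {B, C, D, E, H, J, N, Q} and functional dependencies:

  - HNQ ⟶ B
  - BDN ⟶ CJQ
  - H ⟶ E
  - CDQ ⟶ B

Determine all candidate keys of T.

(B, D, H, N), (D, H, N, Q)

{B, D, H, N}⁺: BDN→CJQ adds C, J, Q; H→E adds E → {B, C, D, E, H, J, N, Q}. Minimal: {D, H, N}⁺ = {D, E, H, N}; {B, H, N}⁺ = {B, E, H, N}; {B, D, N}⁺ = {B, C, D, J, N, Q}; … — none reach the full schema.
{D, H, N, Q}⁺: HNQ→B adds B; BDN→CJQ adds C, J; H→E adds E → {B, C, D, E, H, J, N, Q}. Minimal: {H, N, Q}⁺ = {B, E, H, N, Q}; {D, N, Q}⁺ = {D, N, Q}; {D, H, Q}⁺ = {D, E, H, Q}; … — none reach the full schema.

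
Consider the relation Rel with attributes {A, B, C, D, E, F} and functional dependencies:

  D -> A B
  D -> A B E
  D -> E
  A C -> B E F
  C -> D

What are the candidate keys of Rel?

Attribute C never appears on the right-hand side of any dependency, so C must belong to every candidate key.
{C}⁺ = {A, B, C, D, E, F}, which is all of the schema, so {C} is the only candidate key.

C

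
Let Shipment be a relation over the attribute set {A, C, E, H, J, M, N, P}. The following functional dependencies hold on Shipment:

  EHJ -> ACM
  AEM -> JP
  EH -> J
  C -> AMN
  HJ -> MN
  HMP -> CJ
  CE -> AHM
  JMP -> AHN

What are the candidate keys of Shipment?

Attribute E never appears on the right-hand side of any dependency, so E must belong to every candidate key.
{E}⁺ = {E}, which is not all of the schema, so we must add further attributes.
{C, E}⁺: C→AMN adds A, M, N; CE→AHM adds H; AEM→JP adds J, P → {A, C, E, H, J, M, N, P}. Minimal: {E}⁺ = {E}; {C}⁺ = {A, C, M, N} — none reach the full schema.
{E, H}⁺: EH→J adds J; HJ→MN adds M, N; EHJ→ACM adds A, C; AEM→JP adds P → {A, C, E, H, J, M, N, P}. Minimal: {H}⁺ = {H}; {E}⁺ = {E} — none reach the full schema.
{A, E, M}⁺: AEM→JP adds J, P; JMP→AHN adds H, N; EHJ→ACM adds C → {A, C, E, H, J, M, N, P}. Minimal: {E, M}⁺ = {E, M}; {A, M}⁺ = {A, M}; {A, E}⁺ = {A, E} — none reach the full schema.
{E, J, M, P}⁺: JMP→AHN adds A, H, N; EHJ→ACM adds C → {A, C, E, H, J, M, N, P}. Minimal: {J, M, P}⁺ = {A, C, H, J, M, N, P}; {E, M, P}⁺ = {E, M, P}; {E, J, P}⁺ = {E, J, P}; … — none reach the full schema.
Any other superkey contains one of these as a subset, so there are no further candidate keys.

{C, E}, {E, H}, {A, E, M}, {E, J, M, P}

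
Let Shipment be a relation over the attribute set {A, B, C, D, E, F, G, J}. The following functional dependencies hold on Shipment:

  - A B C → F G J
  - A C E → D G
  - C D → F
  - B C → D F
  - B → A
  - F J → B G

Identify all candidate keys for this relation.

Attributes C, E never appear on any right-hand side, so every candidate key must contain {C, E}.
{C, E}⁺ = {C, E}, which is not all of the schema, so we must add further attributes.
{B, C, E}⁺: BC→DF adds D, F; B→A adds A; ABC→FGJ adds G, J → {A, B, C, D, E, F, G, J}. Minimal: {C, E}⁺ = {C, E}; {B, E}⁺ = {A, B, E}; {B, C}⁺ = {A, B, C, D, F, G, J} — none reach the full schema.
{A, C, E, J}⁺: ACE→DG adds D, G; CD→F adds F; FJ→BG adds B → {A, B, C, D, E, F, G, J}. Minimal: {C, E, J}⁺ = {C, E, J}; {A, E, J}⁺ = {A, E, J}; {A, C, J}⁺ = {A, C, J}; … — none reach the full schema.
{C, D, E, J}⁺: CD→F adds F; FJ→BG adds B, G; B→A adds A → {A, B, C, D, E, F, G, J}. Minimal: {D, E, J}⁺ = {D, E, J}; {C, E, J}⁺ = {C, E, J}; {C, D, J}⁺ = {A, B, C, D, F, G, J}; … — none reach the full schema.
{C, E, F, J}⁺: FJ→BG adds B, G; BC→DF adds D; B→A adds A → {A, B, C, D, E, F, G, J}. Minimal: {E, F, J}⁺ = {A, B, E, F, G, J}; {C, F, J}⁺ = {A, B, C, D, F, G, J}; {C, E, J}⁺ = {C, E, J}; … — none reach the full schema.

(B, C, E); (A, C, E, J); (C, D, E, J); (C, E, F, J)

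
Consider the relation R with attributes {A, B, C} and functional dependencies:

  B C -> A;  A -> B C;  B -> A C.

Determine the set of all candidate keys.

{A}⁺: A→BC adds B, C → {A, B, C}.
{B}⁺: B→AC adds A, C → {A, B, C}.

(A), (B)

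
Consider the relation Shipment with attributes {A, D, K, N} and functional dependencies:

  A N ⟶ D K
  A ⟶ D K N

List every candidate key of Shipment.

Attribute A never appears on the right-hand side of any dependency, so A must belong to every candidate key.
{A}⁺ = {A, D, K, N}, which is all of the schema, so {A} is the only candidate key.

A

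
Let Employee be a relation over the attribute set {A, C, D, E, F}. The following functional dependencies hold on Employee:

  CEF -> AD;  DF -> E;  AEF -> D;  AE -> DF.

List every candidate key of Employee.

ACE, CDF, CEF

Attribute C never appears on the right-hand side of any dependency, so C must belong to every candidate key.
{C}⁺ = {C}, which is not all of the schema, so we must add further attributes.
{A, C, E}⁺: AE→DF adds D, F → {A, C, D, E, F}. Minimal: {C, E}⁺ = {C, E}; {A, E}⁺ = {A, D, E, F}; {A, C}⁺ = {A, C} — none reach the full schema.
{C, D, F}⁺: DF→E adds E; CEF→AD adds A → {A, C, D, E, F}. Minimal: {D, F}⁺ = {D, E, F}; {C, F}⁺ = {C, F}; {C, D}⁺ = {C, D} — none reach the full schema.
{C, E, F}⁺: CEF→AD adds A, D → {A, C, D, E, F}. Minimal: {E, F}⁺ = {E, F}; {C, F}⁺ = {C, F}; {C, E}⁺ = {C, E} — none reach the full schema.
Any other superkey contains one of these as a subset, so there are no further candidate keys.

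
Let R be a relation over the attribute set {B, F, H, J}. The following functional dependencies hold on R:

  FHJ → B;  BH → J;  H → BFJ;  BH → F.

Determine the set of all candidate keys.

(H)

Attribute H never appears on the right-hand side of any dependency, so H must belong to every candidate key.
{H}⁺ = {B, F, H, J}, which is all of the schema, so {H} is the only candidate key.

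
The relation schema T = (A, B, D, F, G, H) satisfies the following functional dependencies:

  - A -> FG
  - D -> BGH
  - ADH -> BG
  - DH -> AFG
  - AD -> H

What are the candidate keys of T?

{D}

Attribute D never appears on the right-hand side of any dependency, so D must belong to every candidate key.
{D}⁺ = {A, B, D, F, G, H}, which is all of the schema, so {D} is the only candidate key.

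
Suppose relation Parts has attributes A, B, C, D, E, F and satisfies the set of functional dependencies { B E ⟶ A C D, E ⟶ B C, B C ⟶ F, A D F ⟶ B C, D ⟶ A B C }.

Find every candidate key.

Attribute E never appears on the right-hand side of any dependency, so E must belong to every candidate key.
{E}⁺ = {A, B, C, D, E, F}, which is all of the schema, so {E} is the only candidate key.

(E)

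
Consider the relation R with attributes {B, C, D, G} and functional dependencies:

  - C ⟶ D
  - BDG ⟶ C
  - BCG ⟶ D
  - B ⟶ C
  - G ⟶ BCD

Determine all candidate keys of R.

Attribute G never appears on the right-hand side of any dependency, so G must belong to every candidate key.
{G}⁺ = {B, C, D, G}, which is all of the schema, so {G} is the only candidate key.

{G}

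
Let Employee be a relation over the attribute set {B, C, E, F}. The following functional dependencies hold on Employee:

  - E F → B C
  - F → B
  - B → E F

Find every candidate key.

B; F

{B}⁺: B→EF adds E, F; EF→BC adds C → {B, C, E, F}.
{F}⁺: F→B adds B; B→EF adds E; EF→BC adds C → {B, C, E, F}.
Any other superkey contains one of these as a subset, so there are no further candidate keys.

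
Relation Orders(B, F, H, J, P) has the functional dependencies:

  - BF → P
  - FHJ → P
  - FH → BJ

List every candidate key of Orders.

FH

{F, H}⁺: FH→BJ adds B, J; BF→P adds P → {B, F, H, J, P}. Minimal: {H}⁺ = {H}; {F}⁺ = {F} — none reach the full schema.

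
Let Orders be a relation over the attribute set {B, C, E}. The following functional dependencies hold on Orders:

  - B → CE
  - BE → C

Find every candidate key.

{B}⁺: B→CE adds C, E → {B, C, E}.

{B}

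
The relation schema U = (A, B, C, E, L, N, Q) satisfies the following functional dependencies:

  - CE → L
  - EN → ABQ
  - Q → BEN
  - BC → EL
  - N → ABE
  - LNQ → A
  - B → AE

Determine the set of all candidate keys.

Attribute C never appears on the right-hand side of any dependency, so C must belong to every candidate key.
{C}⁺ = {C}, which is not all of the schema, so we must add further attributes.
{C, N}⁺: N→ABE adds A, B, E; CE→L adds L; EN→ABQ adds Q → {A, B, C, E, L, N, Q}. Minimal: {N}⁺ = {A, B, E, N, Q}; {C}⁺ = {C} — none reach the full schema.
{C, Q}⁺: Q→BEN adds B, E, N; BC→EL adds L; N→ABE adds A → {A, B, C, E, L, N, Q}. Minimal: {Q}⁺ = {A, B, E, N, Q}; {C}⁺ = {C} — none reach the full schema.
Any other superkey contains one of these as a subset, so there are no further candidate keys.

CN, CQ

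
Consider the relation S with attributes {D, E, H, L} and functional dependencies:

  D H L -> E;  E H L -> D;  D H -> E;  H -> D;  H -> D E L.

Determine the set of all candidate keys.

H

Attribute H never appears on the right-hand side of any dependency, so H must belong to every candidate key.
{H}⁺ = {D, E, H, L}, which is all of the schema, so {H} is the only candidate key.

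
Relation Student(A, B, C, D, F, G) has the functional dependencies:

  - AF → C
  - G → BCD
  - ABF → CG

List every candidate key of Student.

{A, B, F}; {A, F, G}

Attributes A, F never appear on any right-hand side, so every candidate key must contain {A, F}.
{A, F}⁺ = {A, C, F}, which is not all of the schema, so we must add further attributes.
{A, B, F}⁺: AF→C adds C; ABF→CG adds G; G→BCD adds D → {A, B, C, D, F, G}. Minimal: {B, F}⁺ = {B, F}; {A, F}⁺ = {A, C, F}; {A, B}⁺ = {A, B} — none reach the full schema.
{A, F, G}⁺: AF→C adds C; G→BCD adds B, D → {A, B, C, D, F, G}. Minimal: {F, G}⁺ = {B, C, D, F, G}; {A, G}⁺ = {A, B, C, D, G}; {A, F}⁺ = {A, C, F} — none reach the full schema.
Any other superkey contains one of these as a subset, so there are no further candidate keys.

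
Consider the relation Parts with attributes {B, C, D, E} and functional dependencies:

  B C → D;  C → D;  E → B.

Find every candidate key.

{C, E}

Attributes C, E never appear on any right-hand side, so every candidate key must contain {C, E}.
{C, E}⁺ = {B, C, D, E}, which is all of the schema, so {C, E} is the only candidate key.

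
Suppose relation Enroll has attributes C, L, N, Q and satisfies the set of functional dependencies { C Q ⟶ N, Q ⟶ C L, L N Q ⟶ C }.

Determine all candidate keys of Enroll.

Attribute Q never appears on the right-hand side of any dependency, so Q must belong to every candidate key.
{Q}⁺ = {C, L, N, Q}, which is all of the schema, so {Q} is the only candidate key.

(Q)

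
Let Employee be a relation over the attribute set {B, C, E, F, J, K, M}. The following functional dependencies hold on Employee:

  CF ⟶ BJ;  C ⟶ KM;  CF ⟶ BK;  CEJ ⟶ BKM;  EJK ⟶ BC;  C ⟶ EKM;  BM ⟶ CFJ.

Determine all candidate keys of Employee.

{B, C}⁺: C→KM adds K, M; C→EKM adds E; BM→CFJ adds F, J → {B, C, E, F, J, K, M}. Minimal: {C}⁺ = {C, E, K, M}; {B}⁺ = {B} — none reach the full schema.
{B, M}⁺: BM→CFJ adds C, F, J; C→KM adds K; C→EKM adds E → {B, C, E, F, J, K, M}. Minimal: {M}⁺ = {M}; {B}⁺ = {B} — none reach the full schema.
{C, F}⁺: CF→BJ adds B, J; C→KM adds K, M; C→EKM adds E → {B, C, E, F, J, K, M}. Minimal: {F}⁺ = {F}; {C}⁺ = {C, E, K, M} — none reach the full schema.
{C, J}⁺: C→KM adds K, M; C→EKM adds E; CEJ→BKM adds B; BM→CFJ adds F → {B, C, E, F, J, K, M}. Minimal: {J}⁺ = {J}; {C}⁺ = {C, E, K, M} — none reach the full schema.
{E, J, K}⁺: EJK→BC adds B, C; C→EKM adds M; BM→CFJ adds F → {B, C, E, F, J, K, M}. Minimal: {J, K}⁺ = {J, K}; {E, K}⁺ = {E, K}; {E, J}⁺ = {E, J} — none reach the full schema.

(B, C), (B, M), (C, F), (C, J), (E, J, K)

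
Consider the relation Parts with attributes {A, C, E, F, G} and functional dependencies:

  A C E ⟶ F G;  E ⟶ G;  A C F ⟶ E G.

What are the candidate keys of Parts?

(A, C, E); (A, C, F)

Attributes A, C never appear on any right-hand side, so every candidate key must contain {A, C}.
{A, C}⁺ = {A, C}, which is not all of the schema, so we must add further attributes.
{A, C, E}⁺: ACE→FG adds F, G → {A, C, E, F, G}.
{A, C, F}⁺: ACF→EG adds E, G → {A, C, E, F, G}.
Any other superkey contains one of these as a subset, so there are no further candidate keys.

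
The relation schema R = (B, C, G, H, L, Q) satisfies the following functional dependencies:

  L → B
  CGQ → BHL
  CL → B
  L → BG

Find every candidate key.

Attributes C, Q never appear on any right-hand side, so every candidate key must contain {C, Q}.
{C, Q}⁺ = {C, Q}, which is not all of the schema, so we must add further attributes.
{C, G, Q}⁺: CGQ→BHL adds B, H, L → {B, C, G, H, L, Q}. Minimal: {G, Q}⁺ = {G, Q}; {C, Q}⁺ = {C, Q}; {C, G}⁺ = {C, G} — none reach the full schema.
{C, L, Q}⁺: L→B adds B; L→BG adds G; CGQ→BHL adds H → {B, C, G, H, L, Q}. Minimal: {L, Q}⁺ = {B, G, L, Q}; {C, Q}⁺ = {C, Q}; {C, L}⁺ = {B, C, G, L} — none reach the full schema.
Any other superkey contains one of these as a subset, so there are no further candidate keys.

{C, G, Q}, {C, L, Q}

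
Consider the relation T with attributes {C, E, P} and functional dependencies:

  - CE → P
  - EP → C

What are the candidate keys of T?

Attribute E never appears on the right-hand side of any dependency, so E must belong to every candidate key.
{E}⁺ = {E}, which is not all of the schema, so we must add further attributes.
{C, E}⁺: CE→P adds P → {C, E, P}.
{E, P}⁺: EP→C adds C → {C, E, P}.
Any other superkey contains one of these as a subset, so there are no further candidate keys.

{C, E}; {E, P}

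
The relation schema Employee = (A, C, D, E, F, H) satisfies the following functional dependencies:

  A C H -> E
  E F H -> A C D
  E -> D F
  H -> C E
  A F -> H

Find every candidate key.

{H}⁺: H→CE adds C, E; E→DF adds D, F; EFH→ACD adds A → {A, C, D, E, F, H}.
{A, E}⁺: E→DF adds D, F; AF→H adds H; EFH→ACD adds C → {A, C, D, E, F, H}. Minimal: {E}⁺ = {D, E, F}; {A}⁺ = {A} — none reach the full schema.
{A, F}⁺: AF→H adds H; H→CE adds C, E; EFH→ACD adds D → {A, C, D, E, F, H}. Minimal: {F}⁺ = {F}; {A}⁺ = {A} — none reach the full schema.
Any other superkey contains one of these as a subset, so there are no further candidate keys.

{H}, {A, E}, {A, F}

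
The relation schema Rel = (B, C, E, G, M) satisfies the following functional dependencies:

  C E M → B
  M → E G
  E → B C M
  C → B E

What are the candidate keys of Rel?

(C), (E), (M)

{C}⁺: C→BE adds B, E; E→BCM adds M; M→EG adds G → {B, C, E, G, M}.
{E}⁺: E→BCM adds B, C, M; M→EG adds G → {B, C, E, G, M}.
{M}⁺: M→EG adds E, G; E→BCM adds B, C → {B, C, E, G, M}.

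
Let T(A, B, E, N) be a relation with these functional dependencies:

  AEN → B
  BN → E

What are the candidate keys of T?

{A, B, N}; {A, E, N}

Attributes A, N never appear on any right-hand side, so every candidate key must contain {A, N}.
{A, N}⁺ = {A, N}, which is not all of the schema, so we must add further attributes.
{A, B, N}⁺: BN→E adds E → {A, B, E, N}.
{A, E, N}⁺: AEN→B adds B → {A, B, E, N}.
Any other superkey contains one of these as a subset, so there are no further candidate keys.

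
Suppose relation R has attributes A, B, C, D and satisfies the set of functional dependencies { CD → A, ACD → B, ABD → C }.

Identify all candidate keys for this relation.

Attribute D never appears on the right-hand side of any dependency, so D must belong to every candidate key.
{D}⁺ = {D}, which is not all of the schema, so we must add further attributes.
{C, D}⁺: CD→A adds A; ACD→B adds B → {A, B, C, D}.
{A, B, D}⁺: ABD→C adds C → {A, B, C, D}.
Any other superkey contains one of these as a subset, so there are no further candidate keys.

{C, D}, {A, B, D}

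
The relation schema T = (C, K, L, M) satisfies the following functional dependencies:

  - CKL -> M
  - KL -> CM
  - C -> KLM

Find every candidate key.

{C}⁺: C→KLM adds K, L, M → {C, K, L, M}.
{K, L}⁺: KL→CM adds C, M → {C, K, L, M}.

(C), (K, L)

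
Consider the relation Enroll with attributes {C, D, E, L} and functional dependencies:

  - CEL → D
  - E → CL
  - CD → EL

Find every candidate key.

E, CD

{E}⁺: E→CL adds C, L; CEL→D adds D → {C, D, E, L}.
{C, D}⁺: CD→EL adds E, L → {C, D, E, L}. Minimal: {D}⁺ = {D}; {C}⁺ = {C} — none reach the full schema.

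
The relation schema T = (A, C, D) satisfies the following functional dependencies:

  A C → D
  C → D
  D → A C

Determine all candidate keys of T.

{C}⁺: C→D adds D; D→AC adds A → {A, C, D}.
{D}⁺: D→AC adds A, C → {A, C, D}.
Any other superkey contains one of these as a subset, so there are no further candidate keys.

{C}, {D}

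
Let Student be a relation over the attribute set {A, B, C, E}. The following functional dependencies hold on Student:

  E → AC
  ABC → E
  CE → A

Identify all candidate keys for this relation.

Attribute B never appears on the right-hand side of any dependency, so B must belong to every candidate key.
{B}⁺ = {B}, which is not all of the schema, so we must add further attributes.
{B, E}⁺: E→AC adds A, C → {A, B, C, E}. Minimal: {E}⁺ = {A, C, E}; {B}⁺ = {B} — none reach the full schema.
{A, B, C}⁺: ABC→E adds E → {A, B, C, E}. Minimal: {B, C}⁺ = {B, C}; {A, C}⁺ = {A, C}; {A, B}⁺ = {A, B} — none reach the full schema.

(B, E), (A, B, C)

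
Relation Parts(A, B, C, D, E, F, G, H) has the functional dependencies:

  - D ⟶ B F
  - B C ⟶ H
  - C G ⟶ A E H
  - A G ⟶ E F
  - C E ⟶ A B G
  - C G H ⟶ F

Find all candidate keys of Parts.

{C, D, E}, {C, D, G}

Attributes C, D never appear on any right-hand side, so every candidate key must contain {C, D}.
{C, D}⁺ = {B, C, D, F, H}, which is not all of the schema, so we must add further attributes.
{C, D, E}⁺: D→BF adds B, F; BC→H adds H; CE→ABG adds A, G → {A, B, C, D, E, F, G, H}. Minimal: {D, E}⁺ = {B, D, E, F}; {C, E}⁺ = {A, B, C, E, F, G, H}; {C, D}⁺ = {B, C, D, F, H} — none reach the full schema.
{C, D, G}⁺: D→BF adds B, F; BC→H adds H; CG→AEH adds A, E → {A, B, C, D, E, F, G, H}. Minimal: {D, G}⁺ = {B, D, F, G}; {C, G}⁺ = {A, B, C, E, F, G, H}; {C, D}⁺ = {B, C, D, F, H} — none reach the full schema.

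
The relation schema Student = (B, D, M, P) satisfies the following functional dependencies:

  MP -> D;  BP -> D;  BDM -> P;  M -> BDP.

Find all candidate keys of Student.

{M}

Attribute M never appears on the right-hand side of any dependency, so M must belong to every candidate key.
{M}⁺ = {B, D, M, P}, which is all of the schema, so {M} is the only candidate key.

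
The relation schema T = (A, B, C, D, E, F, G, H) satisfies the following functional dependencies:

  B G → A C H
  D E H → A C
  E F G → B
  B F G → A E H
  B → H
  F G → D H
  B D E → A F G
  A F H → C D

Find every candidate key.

(B, D, E), (B, F, G), (E, F, G), (A, B, E, F)

{B, D, E}⁺: B→H adds H; BDE→AFG adds A, F, G; AFH→CD adds C → {A, B, C, D, E, F, G, H}. Minimal: {D, E}⁺ = {D, E}; {B, E}⁺ = {B, E, H}; {B, D}⁺ = {B, D, H} — none reach the full schema.
{B, F, G}⁺: BG→ACH adds A, C, H; BFG→AEH adds E; FG→DH adds D → {A, B, C, D, E, F, G, H}. Minimal: {F, G}⁺ = {D, F, G, H}; {B, G}⁺ = {A, B, C, G, H}; {B, F}⁺ = {B, F, H} — none reach the full schema.
{E, F, G}⁺: EFG→B adds B; BFG→AEH adds A, H; FG→DH adds D; AFH→CD adds C → {A, B, C, D, E, F, G, H}. Minimal: {F, G}⁺ = {D, F, G, H}; {E, G}⁺ = {E, G}; {E, F}⁺ = {E, F} — none reach the full schema.
{A, B, E, F}⁺: B→H adds H; AFH→CD adds C, D; BDE→AFG adds G → {A, B, C, D, E, F, G, H}. Minimal: {B, E, F}⁺ = {B, E, F, H}; {A, E, F}⁺ = {A, E, F}; {A, B, F}⁺ = {A, B, C, D, F, H}; … — none reach the full schema.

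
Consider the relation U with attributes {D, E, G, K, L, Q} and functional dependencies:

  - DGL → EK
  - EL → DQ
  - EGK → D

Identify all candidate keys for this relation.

Attributes G, L never appear on any right-hand side, so every candidate key must contain {G, L}.
{G, L}⁺ = {G, L}, which is not all of the schema, so we must add further attributes.
{D, G, L}⁺: DGL→EK adds E, K; EL→DQ adds Q → {D, E, G, K, L, Q}.
{E, G, L}⁺: EL→DQ adds D, Q; DGL→EK adds K → {D, E, G, K, L, Q}.
Any other superkey contains one of these as a subset, so there are no further candidate keys.

{D, G, L}, {E, G, L}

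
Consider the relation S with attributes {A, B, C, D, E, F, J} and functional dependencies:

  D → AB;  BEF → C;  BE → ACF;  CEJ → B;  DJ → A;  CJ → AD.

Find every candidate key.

{B, E, J}, {C, E, J}, {D, E, J}

Attributes E, J never appear on any right-hand side, so every candidate key must contain {E, J}.
{E, J}⁺ = {E, J}, which is not all of the schema, so we must add further attributes.
{B, E, J}⁺: BE→ACF adds A, C, F; CJ→AD adds D → {A, B, C, D, E, F, J}. Minimal: {E, J}⁺ = {E, J}; {B, J}⁺ = {B, J}; {B, E}⁺ = {A, B, C, E, F} — none reach the full schema.
{C, E, J}⁺: CEJ→B adds B; CJ→AD adds A, D; BE→ACF adds F → {A, B, C, D, E, F, J}. Minimal: {E, J}⁺ = {E, J}; {C, J}⁺ = {A, B, C, D, J}; {C, E}⁺ = {C, E} — none reach the full schema.
{D, E, J}⁺: D→AB adds A, B; BE→ACF adds C, F → {A, B, C, D, E, F, J}. Minimal: {E, J}⁺ = {E, J}; {D, J}⁺ = {A, B, D, J}; {D, E}⁺ = {A, B, C, D, E, F} — none reach the full schema.
Any other superkey contains one of these as a subset, so there are no further candidate keys.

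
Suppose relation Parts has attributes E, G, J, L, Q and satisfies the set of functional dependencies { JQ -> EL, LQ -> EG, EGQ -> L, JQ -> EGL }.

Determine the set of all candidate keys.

{J, Q}

Attributes J, Q never appear on any right-hand side, so every candidate key must contain {J, Q}.
{J, Q}⁺ = {E, G, J, L, Q}, which is all of the schema, so {J, Q} is the only candidate key.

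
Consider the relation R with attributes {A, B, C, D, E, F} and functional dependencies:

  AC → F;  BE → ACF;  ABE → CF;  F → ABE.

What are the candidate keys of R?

(D, F), (A, C, D), (B, D, E)

Attribute D never appears on the right-hand side of any dependency, so D must belong to every candidate key.
{D}⁺ = {D}, which is not all of the schema, so we must add further attributes.
{D, F}⁺: F→ABE adds A, B, E; BE→ACF adds C → {A, B, C, D, E, F}. Minimal: {F}⁺ = {A, B, C, E, F}; {D}⁺ = {D} — none reach the full schema.
{A, C, D}⁺: AC→F adds F; F→ABE adds B, E → {A, B, C, D, E, F}. Minimal: {C, D}⁺ = {C, D}; {A, D}⁺ = {A, D}; {A, C}⁺ = {A, B, C, E, F} — none reach the full schema.
{B, D, E}⁺: BE→ACF adds A, C, F → {A, B, C, D, E, F}. Minimal: {D, E}⁺ = {D, E}; {B, E}⁺ = {A, B, C, E, F}; {B, D}⁺ = {B, D} — none reach the full schema.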